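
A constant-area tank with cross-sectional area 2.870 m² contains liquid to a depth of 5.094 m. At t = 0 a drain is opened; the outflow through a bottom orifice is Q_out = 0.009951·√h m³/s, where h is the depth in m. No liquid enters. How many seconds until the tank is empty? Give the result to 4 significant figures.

1302 s

A dh/dt = −Q_out = −0.009951 √h.
∫ h^(−1/2) dh = −(0.009951/A) ∫ dt, giving 2√h = 2√h₀ − (0.009951/A) t.
Tank is empty when √h = 0: t_empty = 2A√h₀/0.009951.
t_empty = 2·2.870·√5.094/0.009951 = 5.74000·2.25699/0.009951 = 1301.89 s.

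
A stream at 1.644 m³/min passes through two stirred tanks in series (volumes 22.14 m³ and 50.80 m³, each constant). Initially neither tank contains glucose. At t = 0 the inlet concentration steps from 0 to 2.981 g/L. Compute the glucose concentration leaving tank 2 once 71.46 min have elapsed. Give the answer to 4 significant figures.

2.469 g/L

Time constants: τᵢ = Vᵢ/Q for each well-mixed tank.
τ₁ = 22.14/1.644 = 13.4672 min; τ₂ = 50.80/1.644 = 30.9002 min.
Solving the cascade with C₁(0)=C₂(0)=0 gives C₂(t) = C_in[1 − (τ₁ e^(−t/τ₁) − τ₂ e^(−t/τ₂))/(τ₁ − τ₂)].
At t = 71.46: e^(−t/τ₁) = 0.00496052, e^(−t/τ₂) = 0.0990032.
C₂ = 2.981·[1 − (13.4672·0.00496052 − 30.9002·0.0990032)/(-17.4331)] = 2.981·0.828348 = 2.46931 g/L.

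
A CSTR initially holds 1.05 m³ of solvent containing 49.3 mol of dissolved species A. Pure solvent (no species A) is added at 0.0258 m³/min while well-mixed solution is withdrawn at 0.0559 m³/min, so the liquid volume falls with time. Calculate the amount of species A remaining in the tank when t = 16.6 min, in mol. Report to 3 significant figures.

14.9 mol

Let m(t) be the amount of species A. Volume: V(t) = V₀ + (Q_in − Q_out) t = 1.05 − 0.030100 t; V(16.6) = 0.55034 m³.
No species A enters, so dm/dt = −Q_out · (m/V).
dm/m = −Q_out dt/(V₀ − 0.030100 t); integrating gives ln(m/m₀) = −(Q_out/(Q_in−Q_out)) ln(V/V₀).
m = m₀ (V₀/V)^(Q_out/(Q_in−Q_out)) = 49.3 × (1.05/0.55034)^(-1.8571) = 14.853 mol.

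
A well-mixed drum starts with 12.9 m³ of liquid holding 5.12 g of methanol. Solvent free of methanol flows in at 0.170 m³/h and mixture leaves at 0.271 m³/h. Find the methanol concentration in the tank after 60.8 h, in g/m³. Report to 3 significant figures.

0.134 g/m³

Total volume: dV/dt = Q_in − Q_out = -0.10100 m³/h, so V(t) = 12.9 − 0.10100 t and V(60.8) = 6.7592 m³.
Species balance (pure solvent in): dm/dt = −Q_out · m/V(t).
dm/m = −Q_out dt/(V₀ − 0.10100 t); integrating gives ln(m/m₀) = −(Q_out/(Q_in−Q_out)) ln(V/V₀).
m = m₀ (V₀/V)^(Q_out/(Q_in−Q_out)) = 5.12 × (12.9/6.7592)^(-2.6832) = 0.90390 g.
C = m/V = 0.90390/6.7592 = 0.13373 g/m³.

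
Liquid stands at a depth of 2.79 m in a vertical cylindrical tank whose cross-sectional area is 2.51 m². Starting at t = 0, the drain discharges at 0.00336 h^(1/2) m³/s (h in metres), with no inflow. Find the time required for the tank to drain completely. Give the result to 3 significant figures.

2500 s

With no inflow, A dh/dt = −0.00336 √h.
∫ h^(−1/2) dh = −(0.00336/A) ∫ dt, giving 2√h = 2√h₀ − (0.00336/A) t.
Set h = 0: 2√h₀ = (0.00336/A) t_empty ⇒ t_empty = 2A√h₀/0.00336.
t_empty = 2·2.51·√2.79/0.00336 = 5.0200·1.6703/0.00336 = 2495.6 s.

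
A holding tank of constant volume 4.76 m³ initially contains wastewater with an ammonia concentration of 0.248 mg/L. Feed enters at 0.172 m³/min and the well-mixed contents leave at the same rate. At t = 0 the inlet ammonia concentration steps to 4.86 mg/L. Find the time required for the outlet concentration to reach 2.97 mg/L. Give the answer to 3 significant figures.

Species balance: V dC/dt = Q(C_in − C) ⇒ τ = V/Q = 27.674 min.
C(t) = C_in + (C₀ − C_in) e^(−t/τ). Set C = 2.97 and solve for t:
e^(−t/τ) = (C − C_in)/(C₀ − C_in) = (2.97 − 4.86)/(0.248 − 4.86) = 0.40980
t = −τ ln(…) = 27.674 × 0.89208 = 24.688 min.

24.7 min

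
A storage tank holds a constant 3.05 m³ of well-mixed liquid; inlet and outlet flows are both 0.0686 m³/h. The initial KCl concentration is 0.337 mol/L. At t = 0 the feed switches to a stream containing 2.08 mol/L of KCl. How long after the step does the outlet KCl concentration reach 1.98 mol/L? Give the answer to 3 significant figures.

Species balance on the tank: V dC/dt = Q(C_in − C), so τ = V/Q = 44.461 h.
C(t) = C_in + (C₀ − C_in) e^(−t/τ). Set C = 1.98 and solve for t:
e^(−t/τ) = (C − C_in)/(C₀ − C_in) = (1.98 − 2.08)/(0.337 − 2.08) = 0.057372
t = −τ ln(…) = 44.461 × 2.8582 = 127.08 h.

127 h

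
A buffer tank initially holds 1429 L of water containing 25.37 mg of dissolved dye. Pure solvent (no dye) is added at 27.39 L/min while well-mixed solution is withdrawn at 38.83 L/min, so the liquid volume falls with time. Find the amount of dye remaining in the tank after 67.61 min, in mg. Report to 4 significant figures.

1.801 mg

Total volume: dV/dt = Q_in − Q_out = -11.4400 L/min, so V(t) = 1429 − 11.4400 t and V(67.61) = 655.542 L.
Species balance (pure solvent in): dm/dt = −Q_out · m/V(t).
Separate: dm/m = −Q_out dt/V(t) ⇒ ln(m/m₀) = −(Q_out/(Q_in−Q_out)) ln(V/V₀).
m = m₀ (V₀/V)^(Q_out/(Q_in−Q_out)) = 25.37 × (1429/655.542)^(-3.39423) = 1.80138 mg.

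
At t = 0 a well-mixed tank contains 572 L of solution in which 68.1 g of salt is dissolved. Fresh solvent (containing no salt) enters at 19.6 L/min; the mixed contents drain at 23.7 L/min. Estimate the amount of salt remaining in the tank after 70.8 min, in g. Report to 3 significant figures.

Total volume: dV/dt = Q_in − Q_out = -4.1000 L/min, so V(t) = 572 − 4.1000 t and V(70.8) = 281.72 L.
No salt enters, so dm/dt = −Q_out · (m/V).
Separate: dm/m = −Q_out dt/V(t) ⇒ ln(m/m₀) = −(Q_out/(Q_in−Q_out)) ln(V/V₀).
m = m₀ (V₀/V)^(Q_out/(Q_in−Q_out)) = 68.1 × (572/281.72)^(-5.7805) = 1.1355 g.

1.14 g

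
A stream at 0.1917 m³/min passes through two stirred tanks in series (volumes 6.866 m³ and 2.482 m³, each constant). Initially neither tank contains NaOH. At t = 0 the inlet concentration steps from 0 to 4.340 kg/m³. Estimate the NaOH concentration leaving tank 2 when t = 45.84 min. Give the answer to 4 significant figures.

Each tank obeys Vᵢ dCᵢ/dt = Q(Cᵢ₋₁ − Cᵢ), so τᵢ = Vᵢ/Q.
τ₁ = 6.866/0.1917 = 35.8164 min; τ₂ = 2.482/0.1917 = 12.9473 min.
Solving the cascade with C₁(0)=C₂(0)=0 gives C₂(t) = C_in[1 − (τ₁ e^(−t/τ₁) − τ₂ e^(−t/τ₂))/(τ₁ − τ₂)].
At t = 45.84: e^(−t/τ₁) = 0.278076, e^(−t/τ₂) = 0.0289987.
C₂ = 4.340·[1 − (35.8164·0.278076 − 12.9473·0.0289987)/(22.8691)] = 4.340·0.580909 = 2.52115 kg/m³.

2.521 kg/m³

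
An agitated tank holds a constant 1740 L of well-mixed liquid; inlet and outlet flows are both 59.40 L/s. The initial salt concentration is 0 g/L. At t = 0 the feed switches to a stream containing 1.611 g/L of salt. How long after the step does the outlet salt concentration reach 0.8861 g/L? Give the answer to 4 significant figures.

23.39 s

Species balance: V dC/dt = Q(C_in − C) ⇒ τ = V/Q = 29.2929 s.
C(t) = C_in + (C₀ − C_in) e^(−t/τ). Set C = 0.8861 and solve for t:
e^(−t/τ) = (C − C_in)/(C₀ − C_in) = (0.8861 − 1.611)/(0 − 1.611) = 0.449969
t = −τ ln(…) = 29.2929 × 0.798577 = 23.3926 s.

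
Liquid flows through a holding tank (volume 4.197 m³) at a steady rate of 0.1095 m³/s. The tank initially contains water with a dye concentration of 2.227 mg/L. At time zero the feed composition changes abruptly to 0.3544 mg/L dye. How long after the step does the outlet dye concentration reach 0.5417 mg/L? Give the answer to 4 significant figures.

88.25 s

Transient balance on the dissolved component: V dC/dt = Q(C_in − C), so τ = V/Q = 38.3288 s.
C(t) = C_in + (C₀ − C_in) e^(−t/τ). Set C = 0.5417 and solve for t:
e^(−t/τ) = (C − C_in)/(C₀ − C_in) = (0.5417 − 0.3544)/(2.227 − 0.3544) = 0.100021
t = −τ ln(…) = 38.3288 × 2.30237 = 88.2471 s.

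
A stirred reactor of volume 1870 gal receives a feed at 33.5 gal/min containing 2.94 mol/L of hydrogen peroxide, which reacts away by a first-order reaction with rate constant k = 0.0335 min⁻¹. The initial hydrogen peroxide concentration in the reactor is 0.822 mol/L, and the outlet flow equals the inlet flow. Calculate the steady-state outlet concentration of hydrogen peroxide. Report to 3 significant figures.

Accumulation = in − out − consumed: V dC/dt = Q C_in − Q C − k V C.
At steady state: 0 = Q C_in − (Q + kV) C_ss, so C_ss = Q C_in/(Q + kV).
C_ss = 33.5·2.94/(33.5 + 0.0335·1870) = 98.490/96.145 = 1.0244 mol/L.

1.02 mol/L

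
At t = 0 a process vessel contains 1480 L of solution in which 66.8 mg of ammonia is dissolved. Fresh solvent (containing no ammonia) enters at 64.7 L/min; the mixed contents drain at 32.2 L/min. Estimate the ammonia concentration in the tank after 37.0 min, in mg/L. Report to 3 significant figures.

0.0138 mg/L

Let m(t) be the amount of ammonia. Volume: V(t) = V₀ + (Q_in − Q_out) t = 1480 + 32.500 t; V(37.0) = 2682.5 L.
Species balance (pure solvent in): dm/dt = −Q_out · m/V(t).
Separate: dm/m = −Q_out dt/V(t) ⇒ ln(m/m₀) = −(Q_out/(Q_in−Q_out)) ln(V/V₀).
m = m₀ (V₀/V)^(Q_out/(Q_in−Q_out)) = 66.8 × (1480/2682.5)^(0.99077) = 37.058 mg.
C = m/V = 37.058/2682.5 = 0.013815 mg/L.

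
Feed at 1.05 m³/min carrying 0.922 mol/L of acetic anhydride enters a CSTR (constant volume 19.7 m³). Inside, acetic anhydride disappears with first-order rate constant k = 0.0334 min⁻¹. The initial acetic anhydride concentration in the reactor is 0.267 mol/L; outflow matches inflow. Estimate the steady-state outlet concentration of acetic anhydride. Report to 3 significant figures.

0.567 mol/L

Accumulation = in − out − consumed: V dC/dt = Q C_in − Q C − k V C.
At steady state: 0 = Q C_in − (Q + kV) C_ss, so C_ss = Q C_in/(Q + kV).
C_ss = 1.05·0.922/(1.05 + 0.0334·19.7) = 0.96810/1.7080 = 0.56681 mol/L.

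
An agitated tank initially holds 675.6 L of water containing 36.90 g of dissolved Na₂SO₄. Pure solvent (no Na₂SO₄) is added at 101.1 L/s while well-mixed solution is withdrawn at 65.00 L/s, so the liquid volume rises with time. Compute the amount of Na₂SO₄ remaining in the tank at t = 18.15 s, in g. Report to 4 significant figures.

10.89 g

Total volume: dV/dt = Q_in − Q_out = 36.1000 L/s, so V(t) = 675.6 + 36.1000 t and V(18.15) = 1330.81 L.
Species balance (pure solvent in): dm/dt = −Q_out · m/V(t).
dm/m = −Q_out dt/(V₀ + 36.1000 t); integrating gives ln(m/m₀) = −(Q_out/(Q_in−Q_out)) ln(V/V₀).
m = m₀ (V₀/V)^(Q_out/(Q_in−Q_out)) = 36.90 × (675.6/1330.81)^(1.80055) = 10.8866 g.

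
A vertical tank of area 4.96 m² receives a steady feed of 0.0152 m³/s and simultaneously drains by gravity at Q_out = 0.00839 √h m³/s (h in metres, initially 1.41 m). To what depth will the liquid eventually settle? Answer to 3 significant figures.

Volume balance on the tank: A dh/dt = Q_in − 0.00839 √h. At steady state dh/dt = 0:
Q_in = 0.00839 √h_ss ⇒ √h_ss = 0.0152/0.00839 = 1.8117.
h_ss = 1.8117² = 3.2822 m. (Since h₀ = 1.41 m < h_ss, the level will rise toward this value.)

3.28 m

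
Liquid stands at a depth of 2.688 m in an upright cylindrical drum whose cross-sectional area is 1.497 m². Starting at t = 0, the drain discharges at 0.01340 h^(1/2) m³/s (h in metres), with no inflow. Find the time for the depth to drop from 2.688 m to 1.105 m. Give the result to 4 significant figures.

131.5 s

Accumulation of liquid (constant cross-section A): A dh/dt = −0.01340 √h.
∫ h^(−1/2) dh = −(0.01340/A) ∫ dt, giving 2√h = 2√h₀ − (0.01340/A) t.
t = 2A(√h₀ − √h)/0.01340 = 2·1.497·(√2.688 − √1.105)/0.01340
  = 2.99400 × (1.63951 − 1.05119) / 0.01340 = 131.451 s.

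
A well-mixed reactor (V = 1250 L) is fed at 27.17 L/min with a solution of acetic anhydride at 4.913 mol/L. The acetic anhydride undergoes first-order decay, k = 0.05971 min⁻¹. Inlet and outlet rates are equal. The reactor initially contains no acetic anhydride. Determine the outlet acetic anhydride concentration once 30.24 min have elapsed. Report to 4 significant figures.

Species balance: V dC/dt = Q C_in − Q C − k V C.
dC/dt = (Q/V) C_in − (Q/V + k) C; effective rate a = Q/V + k = 0.0217360 + 0.05971 = 0.0814460 min⁻¹.
C_ss = Q C_in/(Q + kV) = 1.31116 mol/L; C(t) = C_ss + (C₀ − C_ss) e^(−a t).
C(30.24) = 1.31116 + (-1.31116)·e^(−0.0814460·30.24) = 1.31116 + (-1.31116)·0.0851852 = 1.19947 mol/L.

1.199 mol/L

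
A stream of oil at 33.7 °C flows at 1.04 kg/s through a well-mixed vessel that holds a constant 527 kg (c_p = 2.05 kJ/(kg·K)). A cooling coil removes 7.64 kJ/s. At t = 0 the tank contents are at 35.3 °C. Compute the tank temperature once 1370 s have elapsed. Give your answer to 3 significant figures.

M c_p dT/dt = ṁ c_p (T_in − T) − Q̇.
τ = M/ṁ = 506.73 s; T_ss = T_in − Q̇/(ṁ c_p) = 33.7 − 7.64/(1.04·2.05) = 30.117 °C.
T approaches T_ss exponentially: T(t) = T_ss + (T₀ − T_ss) e^(−t/τ).
T(1370) = 30.117 + (5.1835)·e^(−1370/506.73) = 30.117 + (5.1835)·0.066964 = 30.464 °C.

30.5 °C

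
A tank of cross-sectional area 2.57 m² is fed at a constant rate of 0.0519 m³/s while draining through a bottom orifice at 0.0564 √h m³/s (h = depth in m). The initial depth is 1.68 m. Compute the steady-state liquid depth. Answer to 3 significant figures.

0.847 m

Accumulation of liquid (constant cross-section A): A dh/dt = Q_in − 0.0564 √h. At steady state dh/dt = 0:
Q_in = 0.0564 √h_ss ⇒ √h_ss = 0.0519/0.0564 = 0.92021.
h_ss = 0.92021² = 0.84679 m. (Since h₀ = 1.68 m > h_ss, the level will fall toward this value.)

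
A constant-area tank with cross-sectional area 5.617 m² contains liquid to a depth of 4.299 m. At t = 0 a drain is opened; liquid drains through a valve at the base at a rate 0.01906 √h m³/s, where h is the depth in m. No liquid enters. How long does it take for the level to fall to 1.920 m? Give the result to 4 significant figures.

405.4 s

A dh/dt = −Q_out = −0.01906 √h.
Separate and integrate: 2(√h − √h₀) = −(0.01906/A) t.
t = 2A(√h₀ − √h)/0.01906 = 2·5.617·(√4.299 − √1.920)/0.01906
  = 11.2340 × (2.07340 − 1.38564) / 0.01906 = 405.368 s.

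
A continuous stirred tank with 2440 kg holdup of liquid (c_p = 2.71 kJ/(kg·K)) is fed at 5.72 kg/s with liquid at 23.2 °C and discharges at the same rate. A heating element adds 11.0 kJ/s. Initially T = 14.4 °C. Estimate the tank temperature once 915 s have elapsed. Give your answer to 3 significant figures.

M c_p dT/dt = ṁ c_p (T_in − T) + Q̇.
Rearrange: dT/dt = (T_ss − T)/τ with τ = M/ṁ = 426.57 s and T_ss = T_in + Q̇/(ṁ c_p) = 23.910 °C.
This is linear first-order; T(t) = T_ss + (T₀ − T_ss) e^(−t/τ).
T(915) = 23.910 + (-9.5096)·e^(−915/426.57) = 23.910 + (-9.5096)·0.11707 = 22.796 °C.

22.8 °C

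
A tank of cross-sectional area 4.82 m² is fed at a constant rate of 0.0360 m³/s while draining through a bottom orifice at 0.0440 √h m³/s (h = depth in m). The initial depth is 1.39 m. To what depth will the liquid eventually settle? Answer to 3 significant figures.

A dh/dt = Q_in − 0.0440 √h. Steady state requires inflow = outflow:
Q_in = 0.0440 √h_ss ⇒ √h_ss = 0.0360/0.0440 = 0.81818.
h_ss = 0.81818² = 0.66942 m. (Since h₀ = 1.39 m > h_ss, the level will fall toward this value.)

0.669 m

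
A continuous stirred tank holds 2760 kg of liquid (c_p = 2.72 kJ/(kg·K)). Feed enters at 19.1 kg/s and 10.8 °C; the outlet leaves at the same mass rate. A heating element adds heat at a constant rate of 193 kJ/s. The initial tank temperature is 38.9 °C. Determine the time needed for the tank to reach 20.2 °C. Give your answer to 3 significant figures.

210 s

M c_p dT/dt = ṁ c_p (T_in − T) + Q̇.
τ = M/ṁ = 144.50 s; T_ss = T_in + Q̇/(ṁ c_p) = 14.515 °C.
T(t) = T_ss + (T₀ − T_ss) e^(−t/τ). Set T = 20.2:
e^(−t/τ) = (20.2 − 14.515)/(38.9 − 14.515) = 0.23314
t = −144.50 · ln(0.23314) = 210.41 s.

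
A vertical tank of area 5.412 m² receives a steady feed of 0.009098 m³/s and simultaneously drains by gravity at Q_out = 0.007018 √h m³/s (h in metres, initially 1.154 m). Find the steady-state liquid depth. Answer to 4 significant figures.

Level balance: A dh/dt = 0.009098 − 0.007018 √h. Setting dh/dt = 0:
Q_in = 0.007018 √h_ss ⇒ √h_ss = 0.009098/0.007018 = 1.29638.
h_ss = 1.29638² = 1.68060 m. (Since h₀ = 1.154 m < h_ss, the level will rise toward this value.)

1.681 m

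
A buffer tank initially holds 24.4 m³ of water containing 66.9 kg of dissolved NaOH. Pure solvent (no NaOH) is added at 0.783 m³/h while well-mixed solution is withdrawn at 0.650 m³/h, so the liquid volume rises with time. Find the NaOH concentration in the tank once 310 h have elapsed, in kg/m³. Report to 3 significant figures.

0.00810 kg/m³

Let m(t) be the amount of NaOH. Volume: V(t) = V₀ + (Q_in − Q_out) t = 24.4 + 0.13300 t; V(310) = 65.630 m³.
No NaOH enters, so dm/dt = −Q_out · (m/V).
Separate: dm/m = −Q_out dt/V(t) ⇒ ln(m/m₀) = −(Q_out/(Q_in−Q_out)) ln(V/V₀).
m = m₀ (V₀/V)^(Q_out/(Q_in−Q_out)) = 66.9 × (24.4/65.630)^(4.8872) = 0.53128 kg.
C = m/V = 0.53128/65.630 = 0.0080951 kg/m³.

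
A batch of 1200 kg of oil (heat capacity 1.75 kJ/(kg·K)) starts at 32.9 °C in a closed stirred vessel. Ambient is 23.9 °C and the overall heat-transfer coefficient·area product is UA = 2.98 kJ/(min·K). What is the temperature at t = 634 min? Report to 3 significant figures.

Energy balance: M c_p dT/dt = −UA(T − T_amb).
dT/dt = (T_ss − T)/τ with T_ss = T_amb = 23.900 °C, τ = M c_p/UA = 1200·1.75/2.98 = 704.70 min.
This is linear first-order; T(t) = T_ss + (T₀ − T_ss) e^(−t/τ).
T(634) = 23.900 + (9.0000)·0.40670 = 27.560 °C.

27.6 °C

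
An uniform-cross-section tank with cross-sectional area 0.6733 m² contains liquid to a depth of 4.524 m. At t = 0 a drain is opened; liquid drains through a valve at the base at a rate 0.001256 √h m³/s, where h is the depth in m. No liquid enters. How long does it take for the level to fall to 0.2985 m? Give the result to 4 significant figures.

A dh/dt = −Q_out = −0.001256 √h.
∫ h^(−1/2) dh = −(0.001256/A) ∫ dt, giving 2√h = 2√h₀ − (0.001256/A) t.
t = 2A(√h₀ − √h)/0.001256 = 2·0.6733·(√4.524 − √0.2985)/0.001256
  = 1.34660 × (2.12697 − 0.546352) / 0.001256 = 1694.63 s.

1695 s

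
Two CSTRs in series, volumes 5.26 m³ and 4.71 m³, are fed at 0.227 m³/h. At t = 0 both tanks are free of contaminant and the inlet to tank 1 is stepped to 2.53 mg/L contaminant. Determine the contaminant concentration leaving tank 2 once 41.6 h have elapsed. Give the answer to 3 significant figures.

Species balance on tank i: dCᵢ/dt = (Cᵢ₋₁ − Cᵢ)/τᵢ with τᵢ = Vᵢ/Q.
τ₁ = 5.26/0.227 = 23.172 h; τ₂ = 4.71/0.227 = 20.749 h.
Tank 1: C₁ = C_in(1 − e^(−t/τ₁)). Tank 2 (τ₁ ≠ τ₂): C₂ = C_in[1 − (τ₁ e^(−t/τ₁) − τ₂ e^(−t/τ₂))/(τ₁ − τ₂)].
At t = 41.6: e^(−t/τ₁) = 0.16608, e^(−t/τ₂) = 0.13467.
C₂ = 2.53·[1 − (23.172·0.16608 − 20.749·0.13467)/(2.4229)] = 2.53·0.56494 = 1.4293 mg/L.

1.43 mg/L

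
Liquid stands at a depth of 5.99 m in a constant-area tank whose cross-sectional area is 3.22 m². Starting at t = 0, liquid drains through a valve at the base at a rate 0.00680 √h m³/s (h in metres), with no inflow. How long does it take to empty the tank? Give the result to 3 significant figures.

Volume balance on the tank: A dh/dt = −0.00680 √h.
This is separable: 2 d(√h)/dt = −0.00680/A, so √h = √h₀ − (0.00680/(2A)) t.
Tank is empty when √h = 0: t_empty = 2A√h₀/0.00680.
t_empty = 2·3.22·√5.99/0.00680 = 6.4400·2.4474/0.00680 = 2317.9 s.

2320 s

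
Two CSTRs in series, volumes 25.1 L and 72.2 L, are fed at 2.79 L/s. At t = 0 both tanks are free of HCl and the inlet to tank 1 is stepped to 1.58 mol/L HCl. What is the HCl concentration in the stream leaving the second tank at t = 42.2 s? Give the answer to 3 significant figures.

1.11 mol/L

Time constants: τᵢ = Vᵢ/Q for each well-mixed tank.
τ₁ = 25.1/2.79 = 8.9964 s; τ₂ = 72.2/2.79 = 25.878 s.
Tank 1: C₁ = C_in(1 − e^(−t/τ₁)). Tank 2 (τ₁ ≠ τ₂): C₂ = C_in[1 − (τ₁ e^(−t/τ₁) − τ₂ e^(−t/τ₂))/(τ₁ − τ₂)].
At t = 42.2: e^(−t/τ₁) = 0.0091797, e^(−t/τ₂) = 0.19579.
C₂ = 1.58·[1 − (8.9964·0.0091797 − 25.878·0.19579)/(-16.882)] = 1.58·0.70477 = 1.1135 mol/L.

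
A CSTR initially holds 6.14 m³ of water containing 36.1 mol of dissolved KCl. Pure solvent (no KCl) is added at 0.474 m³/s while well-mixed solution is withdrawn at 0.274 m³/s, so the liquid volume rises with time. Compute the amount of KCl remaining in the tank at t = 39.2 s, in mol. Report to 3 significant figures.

Let m(t) be the amount of KCl. Volume: V(t) = V₀ + (Q_in − Q_out) t = 6.14 + 0.20000 t; V(39.2) = 13.980 m³.
No KCl enters, so dm/dt = −Q_out · (m/V).
Separate: dm/m = −Q_out dt/V(t) ⇒ ln(m/m₀) = −(Q_out/(Q_in−Q_out)) ln(V/V₀).
m = m₀ (V₀/V)^(Q_out/(Q_in−Q_out)) = 36.1 × (6.14/13.980)^(1.3700) = 11.694 mol.

11.7 mol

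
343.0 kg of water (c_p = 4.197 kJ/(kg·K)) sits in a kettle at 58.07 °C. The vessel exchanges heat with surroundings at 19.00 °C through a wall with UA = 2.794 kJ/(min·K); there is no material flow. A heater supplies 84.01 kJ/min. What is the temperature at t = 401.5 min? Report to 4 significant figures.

53.20 °C

Lumped-capacitance energy balance: M c_p dT/dt = UA(T_amb − T) + Q̇.
dT/dt = (T_ss − T)/τ with T_ss = T_amb + Q̇/UA = 19.00 + 84.01/2.794 = 49.0680 °C, τ = M c_p/UA = 343.0·4.197/2.794 = 515.237 min.
Solution: T(t) = T_ss + (T₀ − T_ss) e^(−t/τ).
T(401.5) = 49.0680 + (9.00200)·0.458748 = 53.1977 °C.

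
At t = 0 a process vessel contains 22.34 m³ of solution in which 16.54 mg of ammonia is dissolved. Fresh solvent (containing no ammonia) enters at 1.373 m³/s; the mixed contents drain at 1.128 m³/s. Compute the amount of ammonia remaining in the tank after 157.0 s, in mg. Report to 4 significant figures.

0.1646 mg

Total volume: dV/dt = Q_in − Q_out = 0.245000 m³/s, so V(t) = 22.34 + 0.245000 t and V(157.0) = 60.8050 m³.
No ammonia enters, so dm/dt = −Q_out · (m/V).
dm/m = −Q_out dt/(V₀ + 0.245000 t); integrating gives ln(m/m₀) = −(Q_out/(Q_in−Q_out)) ln(V/V₀).
m = m₀ (V₀/V)^(Q_out/(Q_in−Q_out)) = 16.54 × (22.34/60.8050)^(4.60408) = 0.164597 mg.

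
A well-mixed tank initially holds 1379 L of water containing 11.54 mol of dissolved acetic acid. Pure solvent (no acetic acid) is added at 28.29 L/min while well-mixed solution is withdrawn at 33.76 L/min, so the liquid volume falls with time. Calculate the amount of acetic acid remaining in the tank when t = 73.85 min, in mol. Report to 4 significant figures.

Total volume: dV/dt = Q_in − Q_out = -5.47000 L/min, so V(t) = 1379 − 5.47000 t and V(73.85) = 975.041 L.
Species balance (pure solvent in): dm/dt = −Q_out · m/V(t).
dm/m = −Q_out dt/(V₀ − 5.47000 t); integrating gives ln(m/m₀) = −(Q_out/(Q_in−Q_out)) ln(V/V₀).
m = m₀ (V₀/V)^(Q_out/(Q_in−Q_out)) = 11.54 × (1379/975.041)^(-6.17185) = 1.35858 mol.

1.359 mol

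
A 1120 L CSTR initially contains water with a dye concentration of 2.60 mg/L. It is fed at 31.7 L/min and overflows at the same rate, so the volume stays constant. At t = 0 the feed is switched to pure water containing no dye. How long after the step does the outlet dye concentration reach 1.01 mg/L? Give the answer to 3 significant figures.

33.4 min

Unsteady species balance (constant V, well mixed): V dC/dt = Q(C_in − C), so τ = V/Q = 35.331 min.
C(t) = C_in + (C₀ − C_in) e^(−t/τ). Set C = 1.01 and solve for t:
e^(−t/τ) = (C − C_in)/(C₀ − C_in) = (1.01 − 0)/(2.60 − 0) = 0.38846
t = −τ ln(…) = 35.331 × 0.94556 = 33.408 min.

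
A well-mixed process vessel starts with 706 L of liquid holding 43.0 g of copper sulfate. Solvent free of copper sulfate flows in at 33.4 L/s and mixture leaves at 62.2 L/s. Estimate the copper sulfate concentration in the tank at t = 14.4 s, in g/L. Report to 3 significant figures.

Total volume: dV/dt = Q_in − Q_out = -28.800 L/s, so V(t) = 706 − 28.800 t and V(14.4) = 291.28 L.
Species balance (pure solvent in): dm/dt = −Q_out · m/V(t).
dm/m = −Q_out dt/(V₀ − 28.800 t); integrating gives ln(m/m₀) = −(Q_out/(Q_in−Q_out)) ln(V/V₀).
m = m₀ (V₀/V)^(Q_out/(Q_in−Q_out)) = 43.0 × (706/291.28)^(-2.1597) = 6.3543 g.
C = m/V = 6.3543/291.28 = 0.021815 g/L.

0.0218 g/L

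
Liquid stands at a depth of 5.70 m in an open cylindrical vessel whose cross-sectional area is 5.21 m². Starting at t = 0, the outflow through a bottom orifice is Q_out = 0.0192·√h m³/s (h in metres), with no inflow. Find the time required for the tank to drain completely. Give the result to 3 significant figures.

With no inflow, A dh/dt = −0.0192 √h.
∫ h^(−1/2) dh = −(0.0192/A) ∫ dt, giving 2√h = 2√h₀ − (0.0192/A) t.
Set h = 0: 2√h₀ = (0.0192/A) t_empty ⇒ t_empty = 2A√h₀/0.0192.
t_empty = 2·5.21·√5.70/0.0192 = 10.420·2.3875/0.0192 = 1295.7 s.

1300 s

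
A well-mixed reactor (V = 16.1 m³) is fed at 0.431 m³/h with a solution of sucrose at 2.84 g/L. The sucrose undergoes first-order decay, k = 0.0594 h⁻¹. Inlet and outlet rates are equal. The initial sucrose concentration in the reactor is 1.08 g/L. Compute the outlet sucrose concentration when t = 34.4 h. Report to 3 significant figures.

Species balance: V dC/dt = Q C_in − Q C − k V C.
This is linear with rate a = Q/V + k = 0.086170 h⁻¹.
C_ss = Q C_in/(Q + kV) = 0.88229 g/L; C(t) = C_ss + (C₀ − C_ss) e^(−a t).
C(34.4) = 0.88229 + (0.19771)·e^(−0.086170·34.4) = 0.88229 + (0.19771)·0.051599 = 0.89249 g/L.

0.892 g/L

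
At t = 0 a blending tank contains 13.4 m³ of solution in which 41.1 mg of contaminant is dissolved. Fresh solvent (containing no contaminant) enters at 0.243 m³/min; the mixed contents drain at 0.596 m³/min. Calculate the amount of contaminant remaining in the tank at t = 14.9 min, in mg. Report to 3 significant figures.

17.7 mg

Let m(t) be the amount of contaminant. Volume: V(t) = V₀ + (Q_in − Q_out) t = 13.4 − 0.35300 t; V(14.9) = 8.1403 m³.
Solute balance: dm/dt = 0 − Q_out C = −Q_out m/V(t).
dm/m = −Q_out dt/(V₀ − 0.35300 t); integrating gives ln(m/m₀) = −(Q_out/(Q_in−Q_out)) ln(V/V₀).
m = m₀ (V₀/V)^(Q_out/(Q_in−Q_out)) = 41.1 × (13.4/8.1403)^(-1.6884) = 17.716 mg.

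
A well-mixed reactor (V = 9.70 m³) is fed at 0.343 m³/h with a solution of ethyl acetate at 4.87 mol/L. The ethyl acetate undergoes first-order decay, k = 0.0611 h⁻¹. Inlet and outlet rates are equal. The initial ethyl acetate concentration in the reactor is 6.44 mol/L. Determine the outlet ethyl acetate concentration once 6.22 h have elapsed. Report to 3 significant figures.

4.34 mol/L

Accumulation = in − out − consumed: V dC/dt = Q C_in − Q C − k V C.
This is linear with rate a = Q/V + k = 0.096461 h⁻¹.
C_ss = Q C_in/(Q + kV) = 1.7853 mol/L; C(t) = C_ss + (C₀ − C_ss) e^(−a t).
C(6.22) = 1.7853 + (4.6547)·e^(−0.096461·6.22) = 1.7853 + (4.6547)·0.54882 = 4.3399 mol/L.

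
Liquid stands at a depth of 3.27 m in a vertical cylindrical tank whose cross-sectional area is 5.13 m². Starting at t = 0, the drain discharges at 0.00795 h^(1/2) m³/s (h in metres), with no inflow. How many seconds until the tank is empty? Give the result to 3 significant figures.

With no inflow, A dh/dt = −0.00795 √h.
This is separable: 2 d(√h)/dt = −0.00795/A, so √h = √h₀ − (0.00795/(2A)) t.
Tank is empty when √h = 0: t_empty = 2A√h₀/0.00795.
t_empty = 2·5.13·√3.27/0.00795 = 10.260·1.8083/0.00795 = 2333.7 s.

2330 s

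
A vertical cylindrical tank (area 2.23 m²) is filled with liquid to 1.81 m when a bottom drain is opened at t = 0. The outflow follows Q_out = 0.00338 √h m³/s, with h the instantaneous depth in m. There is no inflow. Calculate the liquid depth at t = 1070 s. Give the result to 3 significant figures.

A dh/dt = −Q_out = −0.00338 √h.
∫ h^(−1/2) dh = −(0.00338/A) ∫ dt, giving 2√h = 2√h₀ − (0.00338/A) t.
√h = √1.81 − 0.00338·1070/(2·2.23) = 1.3454 − 0.81090 = 0.53447.
h = 0.53447² = 0.28565 m.

0.286 m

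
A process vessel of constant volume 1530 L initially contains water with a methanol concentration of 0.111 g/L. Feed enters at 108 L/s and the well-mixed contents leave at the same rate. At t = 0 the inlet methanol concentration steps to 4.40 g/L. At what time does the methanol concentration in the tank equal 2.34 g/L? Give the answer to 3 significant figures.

10.4 s

Transient balance on the dissolved component: V dC/dt = Q(C_in − C), so τ = V/Q = 14.167 s.
C(t) = C_in + (C₀ − C_in) e^(−t/τ). Set C = 2.34 and solve for t:
e^(−t/τ) = (C − C_in)/(C₀ − C_in) = (2.34 − 4.40)/(0.111 − 4.40) = 0.48030
t = −τ ln(…) = 14.167 × 0.73335 = 10.389 s.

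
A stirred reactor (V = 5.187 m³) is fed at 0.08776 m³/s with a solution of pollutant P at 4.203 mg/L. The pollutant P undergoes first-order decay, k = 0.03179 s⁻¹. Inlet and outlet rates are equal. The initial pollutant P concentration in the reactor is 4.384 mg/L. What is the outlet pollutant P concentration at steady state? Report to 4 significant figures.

Accumulation = in − out − consumed: V dC/dt = Q C_in − Q C − k V C.
Steady state (dC/dt = 0): C_ss = Q C_in/(Q + kV) = C_in/(1 + kV/Q).
C_ss = 0.08776·4.203/(0.08776 + 0.03179·5.187) = 0.368855/0.252655 = 1.45992 mg/L.

1.460 mg/L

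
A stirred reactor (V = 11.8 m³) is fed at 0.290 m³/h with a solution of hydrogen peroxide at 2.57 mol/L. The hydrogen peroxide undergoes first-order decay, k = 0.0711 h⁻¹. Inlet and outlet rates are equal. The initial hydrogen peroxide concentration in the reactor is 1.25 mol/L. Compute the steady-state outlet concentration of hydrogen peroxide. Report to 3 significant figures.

Accumulation = in − out − consumed: V dC/dt = Q C_in − Q C − k V C.
Steady state (dC/dt = 0): C_ss = Q C_in/(Q + kV) = C_in/(1 + kV/Q).
C_ss = 0.290·2.57/(0.290 + 0.0711·11.8) = 0.74530/1.1290 = 0.66015 mol/L.

0.660 mol/L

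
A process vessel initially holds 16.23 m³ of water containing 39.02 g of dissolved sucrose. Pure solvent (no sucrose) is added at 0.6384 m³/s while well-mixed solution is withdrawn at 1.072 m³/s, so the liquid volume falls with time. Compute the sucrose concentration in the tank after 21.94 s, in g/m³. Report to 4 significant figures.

0.6559 g/m³

Let m(t) be the amount of sucrose. Volume: V(t) = V₀ + (Q_in − Q_out) t = 16.23 − 0.433600 t; V(21.94) = 6.71682 m³.
Solute balance: dm/dt = 0 − Q_out C = −Q_out m/V(t).
Separate: dm/m = −Q_out dt/V(t) ⇒ ln(m/m₀) = −(Q_out/(Q_in−Q_out)) ln(V/V₀).
m = m₀ (V₀/V)^(Q_out/(Q_in−Q_out)) = 39.02 × (16.23/6.71682)^(-2.47232) = 4.40558 g.
C = m/V = 4.40558/6.71682 = 0.655904 g/m³.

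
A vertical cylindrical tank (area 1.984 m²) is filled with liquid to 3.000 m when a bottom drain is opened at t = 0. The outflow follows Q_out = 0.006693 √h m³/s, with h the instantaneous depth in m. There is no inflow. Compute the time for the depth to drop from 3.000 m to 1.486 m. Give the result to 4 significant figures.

304.2 s

Unsteady balance on liquid volume: A dh/dt = −0.006693 √h.
Separate and integrate: 2(√h − √h₀) = −(0.006693/A) t.
t = 2A(√h₀ − √h)/0.006693 = 2·1.984·(√3.000 − √1.486)/0.006693
  = 3.96800 × (1.73205 − 1.21902) / 0.006693 = 304.157 s.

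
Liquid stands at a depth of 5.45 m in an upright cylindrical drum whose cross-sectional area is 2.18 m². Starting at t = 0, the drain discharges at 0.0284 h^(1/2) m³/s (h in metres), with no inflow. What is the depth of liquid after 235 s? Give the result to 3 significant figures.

0.646 m

Unsteady balance on liquid volume: A dh/dt = −0.0284 √h.
This is separable: 2 d(√h)/dt = −0.0284/A, so √h = √h₀ − (0.0284/(2A)) t.
√h = √5.45 − 0.0284·235/(2·2.18) = 2.3345 − 1.5307 = 0.80379.
h = 0.80379² = 0.64608 m.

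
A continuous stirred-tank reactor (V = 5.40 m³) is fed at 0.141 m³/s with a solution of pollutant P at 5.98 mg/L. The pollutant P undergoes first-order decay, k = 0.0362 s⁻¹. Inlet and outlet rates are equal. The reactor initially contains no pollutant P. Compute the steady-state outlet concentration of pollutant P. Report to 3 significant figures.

2.51 mg/L

V dC/dt = Q(C_in − C) − k V C.
At steady state: 0 = Q C_in − (Q + kV) C_ss, so C_ss = Q C_in/(Q + kV).
C_ss = 0.141·5.98/(0.141 + 0.0362·5.40) = 0.84318/0.33648 = 2.5059 mg/L.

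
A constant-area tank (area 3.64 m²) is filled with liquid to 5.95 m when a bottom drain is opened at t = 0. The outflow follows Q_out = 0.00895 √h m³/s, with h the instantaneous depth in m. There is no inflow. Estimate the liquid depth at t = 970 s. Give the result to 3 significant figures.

1.55 m

A dh/dt = −Q_out = −0.00895 √h.
∫ h^(−1/2) dh = −(0.00895/A) ∫ dt, giving 2√h = 2√h₀ − (0.00895/A) t.
√h = √5.95 − 0.00895·970/(2·3.64) = 2.4393 − 1.1925 = 1.2467.
h = 1.2467² = 1.5544 m.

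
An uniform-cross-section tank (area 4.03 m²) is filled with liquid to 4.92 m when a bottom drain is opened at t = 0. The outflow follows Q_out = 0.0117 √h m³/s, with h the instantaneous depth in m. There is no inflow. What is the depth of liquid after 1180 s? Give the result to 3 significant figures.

A dh/dt = −Q_out = −0.0117 √h.
This is separable: 2 d(√h)/dt = −0.0117/A, so √h = √h₀ − (0.0117/(2A)) t.
√h = √4.92 − 0.0117·1180/(2·4.03) = 2.2181 − 1.7129 = 0.50520.
h = 0.50520² = 0.25523 m.

0.255 m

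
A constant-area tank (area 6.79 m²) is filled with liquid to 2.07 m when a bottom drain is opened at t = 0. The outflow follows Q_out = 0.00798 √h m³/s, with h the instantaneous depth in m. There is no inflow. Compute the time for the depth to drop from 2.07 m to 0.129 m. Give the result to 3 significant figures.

1840 s

A dh/dt = −Q_out = −0.00798 √h.
∫ h^(−1/2) dh = −(0.00798/A) ∫ dt, giving 2√h = 2√h₀ − (0.00798/A) t.
t = 2A(√h₀ − √h)/0.00798 = 2·6.79·(√2.07 − √0.129)/0.00798
  = 13.580 × (1.4387 − 0.35917) / 0.00798 = 1837.2 s.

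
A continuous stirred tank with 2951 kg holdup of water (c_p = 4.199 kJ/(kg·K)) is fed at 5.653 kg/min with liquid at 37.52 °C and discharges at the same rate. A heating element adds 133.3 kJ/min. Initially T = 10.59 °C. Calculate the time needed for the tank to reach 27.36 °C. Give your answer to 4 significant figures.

First-law balance (no shaft work): M c_p dT/dt = ṁ c_p (T_in − T) + 133.3.
τ = M/ṁ = 522.024 min; T_ss = T_in + Q̇/(ṁ c_p) = 43.1357 °C.
T(t) = T_ss + (T₀ − T_ss) e^(−t/τ). Set T = 27.36:
e^(−t/τ) = (27.36 − 43.1357)/(10.59 − 43.1357) = 0.484725
t = −522.024 · ln(0.484725) = 378.036 min.

378.0 min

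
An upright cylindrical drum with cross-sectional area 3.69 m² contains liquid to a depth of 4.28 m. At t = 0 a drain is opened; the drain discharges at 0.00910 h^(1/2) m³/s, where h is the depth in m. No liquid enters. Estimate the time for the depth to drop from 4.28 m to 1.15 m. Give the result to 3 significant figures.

808 s

With no inflow, A dh/dt = −0.00910 √h.
∫ h^(−1/2) dh = −(0.00910/A) ∫ dt, giving 2√h = 2√h₀ − (0.00910/A) t.
t = 2A(√h₀ − √h)/0.00910 = 2·3.69·(√4.28 − √1.15)/0.00910
  = 7.3800 × (2.0688 − 1.0724) / 0.00910 = 808.10 s.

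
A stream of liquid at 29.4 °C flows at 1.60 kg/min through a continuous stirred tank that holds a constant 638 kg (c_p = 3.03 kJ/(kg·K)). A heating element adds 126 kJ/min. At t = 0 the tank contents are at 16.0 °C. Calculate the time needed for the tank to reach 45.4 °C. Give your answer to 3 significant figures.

Unsteady energy balance on the tank contents: M c_p dT/dt = ṁ c_p (T_in − T) + 126.
τ = M/ṁ = 398.75 min; T_ss = T_in + Q̇/(ṁ c_p) = 55.390 °C.
T(t) = T_ss + (T₀ − T_ss) e^(−t/τ). Set T = 45.4:
e^(−t/τ) = (45.4 − 55.390)/(16.0 − 55.390) = 0.25362
t = −398.75 · ln(0.25362) = 547.05 min.

547 min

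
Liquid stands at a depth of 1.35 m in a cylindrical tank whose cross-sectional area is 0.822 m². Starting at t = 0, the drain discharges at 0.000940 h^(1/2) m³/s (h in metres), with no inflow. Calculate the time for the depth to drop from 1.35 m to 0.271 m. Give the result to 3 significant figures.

A dh/dt = −Q_out = −0.000940 √h.
Separate and integrate: 2(√h − √h₀) = −(0.000940/A) t.
t = 2A(√h₀ − √h)/0.000940 = 2·0.822·(√1.35 − √0.271)/0.000940
  = 1.6440 × (1.1619 − 0.52058) / 0.000940 = 1121.6 s.

1120 s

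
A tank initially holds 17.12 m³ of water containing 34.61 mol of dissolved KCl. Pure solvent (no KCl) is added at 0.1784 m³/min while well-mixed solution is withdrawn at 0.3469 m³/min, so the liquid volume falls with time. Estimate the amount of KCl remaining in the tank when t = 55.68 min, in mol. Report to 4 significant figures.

Let m(t) be the amount of KCl. Volume: V(t) = V₀ + (Q_in − Q_out) t = 17.12 − 0.168500 t; V(55.68) = 7.73792 m³.
Species balance (pure solvent in): dm/dt = −Q_out · m/V(t).
dm/m = −Q_out dt/(V₀ − 0.168500 t); integrating gives ln(m/m₀) = −(Q_out/(Q_in−Q_out)) ln(V/V₀).
m = m₀ (V₀/V)^(Q_out/(Q_in−Q_out)) = 34.61 × (17.12/7.73792)^(-2.05875) = 6.74807 mol.

6.748 mol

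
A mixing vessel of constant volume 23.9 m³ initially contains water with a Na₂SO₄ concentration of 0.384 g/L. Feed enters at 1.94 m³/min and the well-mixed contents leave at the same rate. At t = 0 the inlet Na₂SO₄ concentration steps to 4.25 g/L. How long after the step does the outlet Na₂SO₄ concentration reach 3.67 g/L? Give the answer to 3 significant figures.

Species balance: V dC/dt = Q(C_in − C) ⇒ τ = V/Q = 12.320 min.
C(t) = C_in + (C₀ − C_in) e^(−t/τ). Set C = 3.67 and solve for t:
e^(−t/τ) = (C − C_in)/(C₀ − C_in) = (3.67 − 4.25)/(0.384 − 4.25) = 0.15003
t = −τ ln(…) = 12.320 × 1.8969 = 23.370 min.

23.4 min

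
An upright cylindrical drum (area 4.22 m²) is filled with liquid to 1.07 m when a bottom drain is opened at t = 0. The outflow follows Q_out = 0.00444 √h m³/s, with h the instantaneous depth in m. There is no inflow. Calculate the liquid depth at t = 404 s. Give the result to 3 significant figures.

A dh/dt = −Q_out = −0.00444 √h.
This is separable: 2 d(√h)/dt = −0.00444/A, so √h = √h₀ − (0.00444/(2A)) t.
√h = √1.07 − 0.00444·404/(2·4.22) = 1.0344 − 0.21253 = 0.82188.
h = 0.82188² = 0.67548 m.

0.675 m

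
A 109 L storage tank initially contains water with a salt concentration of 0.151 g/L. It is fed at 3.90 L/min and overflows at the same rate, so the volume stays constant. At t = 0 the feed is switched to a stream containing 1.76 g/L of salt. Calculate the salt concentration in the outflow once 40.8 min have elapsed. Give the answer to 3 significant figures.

Transient balance on the dissolved component: V dC/dt = Q(C_in − C).
So dC/dt = (C_in − C)/τ with τ = V/Q = 109/3.90 = 27.949 min.
Solution: C(t) = C_in + (C₀ − C_in) e^(−t/τ).
C(40.8) = 1.76 + (0.151 − 1.76)·e^(−40.8/27.949) = 1.76 + (-1.6090)·0.23228 = 1.3863 g/L.

1.39 g/L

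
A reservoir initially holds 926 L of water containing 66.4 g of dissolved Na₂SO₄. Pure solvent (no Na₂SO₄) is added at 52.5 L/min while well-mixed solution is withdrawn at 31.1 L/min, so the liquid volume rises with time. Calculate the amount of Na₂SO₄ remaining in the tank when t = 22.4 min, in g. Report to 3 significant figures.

36.2 g

Let m(t) be the amount of Na₂SO₄. Volume: V(t) = V₀ + (Q_in − Q_out) t = 926 + 21.400 t; V(22.4) = 1405.4 L.
Solute balance: dm/dt = 0 − Q_out C = −Q_out m/V(t).
dm/m = −Q_out dt/(V₀ + 21.400 t); integrating gives ln(m/m₀) = −(Q_out/(Q_in−Q_out)) ln(V/V₀).
m = m₀ (V₀/V)^(Q_out/(Q_in−Q_out)) = 66.4 × (926/1405.4)^(1.4533) = 36.213 g.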